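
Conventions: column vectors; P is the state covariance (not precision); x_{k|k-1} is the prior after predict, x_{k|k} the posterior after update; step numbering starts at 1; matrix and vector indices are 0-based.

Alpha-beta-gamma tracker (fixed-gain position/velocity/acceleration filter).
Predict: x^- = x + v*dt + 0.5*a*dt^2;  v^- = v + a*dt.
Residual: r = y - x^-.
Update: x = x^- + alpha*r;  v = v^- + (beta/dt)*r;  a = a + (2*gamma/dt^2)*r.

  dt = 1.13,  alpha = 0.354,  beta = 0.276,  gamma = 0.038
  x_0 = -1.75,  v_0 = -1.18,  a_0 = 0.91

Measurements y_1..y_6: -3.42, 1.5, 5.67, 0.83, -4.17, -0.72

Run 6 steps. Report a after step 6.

step 1: x_pred=-2.5024  r=-0.9176  x^+=-2.8272  v^+=-0.3758  a^+=0.8554
step 2: x_pred=-2.7058  r=4.2058  x^+=-1.2169  v^+=1.6180  a^+=1.1057
step 3: x_pred=1.3174  r=4.3526  x^+=2.8582  v^+=3.9306  a^+=1.3648
step 4: x_pred=8.1711  r=-7.3411  x^+=5.5724  v^+=3.6797  a^+=0.9278
step 5: x_pred=10.3228  r=-14.4928  x^+=5.1924  v^+=1.1884  a^+=0.0652
step 6: x_pred=6.5769  r=-7.2969  x^+=3.9938  v^+=-0.5202  a^+=-0.3691

a_post = -0.3691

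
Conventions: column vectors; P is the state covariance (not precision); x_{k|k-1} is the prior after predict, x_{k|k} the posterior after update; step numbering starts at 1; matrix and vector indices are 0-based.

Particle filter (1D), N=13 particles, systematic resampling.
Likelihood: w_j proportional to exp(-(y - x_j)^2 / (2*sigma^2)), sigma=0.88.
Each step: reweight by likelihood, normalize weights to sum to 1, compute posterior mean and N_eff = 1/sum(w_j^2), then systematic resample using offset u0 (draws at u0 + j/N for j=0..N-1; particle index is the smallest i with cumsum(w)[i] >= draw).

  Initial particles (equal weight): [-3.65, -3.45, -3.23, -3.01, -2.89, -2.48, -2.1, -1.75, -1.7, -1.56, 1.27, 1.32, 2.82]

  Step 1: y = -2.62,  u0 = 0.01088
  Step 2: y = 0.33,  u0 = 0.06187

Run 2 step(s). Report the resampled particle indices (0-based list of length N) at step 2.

step 1: w=[0.0691, 0.0879, 0.1078, 0.1242, 0.1308, 0.1353, 0.1151, 0.0841, 0.0794, 0.0664, 0.0000, 0.0000, 0.0000]  mean=-2.6182  Neff=9.4354  idx=[0, 1, 2, 2, 3, 4, 4, 5, 5, 6, 7, 8, 9]
step 2: w=[0.0001, 0.0004, 0.0010, 0.0010, 0.0028, 0.0046, 0.0046, 0.0227, 0.0227, 0.0821, 0.2276, 0.2599, 0.3704]  mean=-1.7465  Neff=3.7825  idx=[9, 9, 10, 10, 10, 11, 11, 11, 12, 12, 12, 12, 12]

resampled_idx = [9, 9, 10, 10, 10, 11, 11, 11, 12, 12, 12, 12, 12]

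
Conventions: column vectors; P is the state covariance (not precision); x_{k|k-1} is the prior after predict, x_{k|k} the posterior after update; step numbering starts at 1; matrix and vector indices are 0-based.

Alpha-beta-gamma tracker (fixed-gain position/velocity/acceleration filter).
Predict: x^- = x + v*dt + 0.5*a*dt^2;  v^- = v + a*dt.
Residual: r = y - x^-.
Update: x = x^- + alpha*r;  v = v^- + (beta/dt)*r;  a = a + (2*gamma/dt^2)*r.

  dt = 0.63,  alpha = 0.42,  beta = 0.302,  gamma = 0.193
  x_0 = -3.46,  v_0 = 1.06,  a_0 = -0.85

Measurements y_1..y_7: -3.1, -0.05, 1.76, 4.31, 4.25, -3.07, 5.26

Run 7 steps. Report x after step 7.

x_post = 4.0385

step 1: x_pred=-2.9609  r=-0.1391  x^+=-3.0193  v^+=0.4578  a^+=-0.9853
step 2: x_pred=-2.9264  r=2.8764  x^+=-1.7183  v^+=1.2159  a^+=1.8121
step 3: x_pred=-0.5927  r=2.3527  x^+=0.3955  v^+=3.4854  a^+=4.1002
step 4: x_pred=3.4049  r=0.9051  x^+=3.7850  v^+=6.5023  a^+=4.9804
step 5: x_pred=8.8699  r=-4.6199  x^+=6.9295  v^+=7.4254  a^+=0.4874
step 6: x_pred=11.7043  r=-14.7743  x^+=5.4991  v^+=0.6502  a^+=-13.8811
step 7: x_pred=3.1540  r=2.1060  x^+=4.0385  v^+=-7.0854  a^+=-11.8329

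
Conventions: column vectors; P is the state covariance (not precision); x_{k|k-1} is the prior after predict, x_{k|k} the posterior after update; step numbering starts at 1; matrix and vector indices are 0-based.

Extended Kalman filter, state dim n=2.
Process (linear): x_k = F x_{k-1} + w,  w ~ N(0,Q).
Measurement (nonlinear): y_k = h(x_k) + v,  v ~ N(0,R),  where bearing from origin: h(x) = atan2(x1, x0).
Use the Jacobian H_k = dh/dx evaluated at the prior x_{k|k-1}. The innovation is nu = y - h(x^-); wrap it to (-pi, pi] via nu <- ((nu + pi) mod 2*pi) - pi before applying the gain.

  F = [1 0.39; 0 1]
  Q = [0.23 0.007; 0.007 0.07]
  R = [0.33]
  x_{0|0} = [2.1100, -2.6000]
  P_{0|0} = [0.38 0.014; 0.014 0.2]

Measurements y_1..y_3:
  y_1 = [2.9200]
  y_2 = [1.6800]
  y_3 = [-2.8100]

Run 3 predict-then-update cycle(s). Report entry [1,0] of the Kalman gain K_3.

step 1: x^-=[1.0960, -2.6000]  P^-=[0.6513 0.0990; 0.0990 0.2700]  H_jac=[0.3266 0.1377]  S=[0.4135]  K=[0.5474; 0.1681]  nu=[-2.1913]  x^+=[-0.1035, -2.9683]  P^+=[0.5274 0.0610; 0.0610 0.2583]
step 2: x^-=[-1.2612, -2.9683]  P^-=[0.8443 0.1687; 0.1687 0.3283]  H_jac=[0.2854 -0.1212]  S=[0.3919]  K=[0.5626; 0.0213]  nu=[-2.6306]  x^+=[-2.7411, -3.0243]  P^+=[0.7202 0.1640; 0.1640 0.3281]
step 3: x^-=[-3.9206, -3.0243]  P^-=[1.1281 0.2990; 0.2990 0.3981]  H_jac=[0.1234 -0.1599]  S=[0.3456]  K=[0.2643; -0.0775]  nu=[-0.3255]  x^+=[-4.0066, -2.9990]  P^+=[1.1039 0.3061; 0.3061 0.3961]

K[1,0] = -0.0775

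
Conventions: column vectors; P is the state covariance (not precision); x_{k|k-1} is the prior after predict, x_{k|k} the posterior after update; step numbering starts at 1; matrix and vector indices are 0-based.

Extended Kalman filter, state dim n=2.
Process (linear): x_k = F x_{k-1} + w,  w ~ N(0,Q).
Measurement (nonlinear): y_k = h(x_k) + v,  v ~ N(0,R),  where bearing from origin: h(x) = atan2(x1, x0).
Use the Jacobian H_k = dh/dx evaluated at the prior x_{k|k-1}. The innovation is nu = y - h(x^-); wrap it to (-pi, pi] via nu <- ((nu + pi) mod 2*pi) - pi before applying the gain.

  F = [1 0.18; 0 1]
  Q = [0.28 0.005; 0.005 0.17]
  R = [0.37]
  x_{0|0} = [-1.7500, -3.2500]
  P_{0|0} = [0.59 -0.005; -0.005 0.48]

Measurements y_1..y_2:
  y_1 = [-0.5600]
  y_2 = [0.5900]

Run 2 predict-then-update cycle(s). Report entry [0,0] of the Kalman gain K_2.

step 1: x^-=[-2.3350, -3.2500]  P^-=[0.8838 0.0864; 0.0864 0.6500]  H_jac=[0.2029 -0.1458]  S=[0.4151]  K=[0.4017; -0.1861]  nu=[1.6338]  x^+=[-1.6787, -3.5540]  P^+=[0.8168 0.1174; 0.1174 0.6356]
step 2: x^-=[-2.3184, -3.5540]  P^-=[1.1596 0.2368; 0.2368 0.8056]  H_jac=[0.1974 -0.1288]  S=[0.4165]  K=[0.4763; -0.1368]  nu=[2.7388]  x^+=[-1.0138, -3.9287]  P^+=[1.0651 0.2640; 0.2640 0.7978]

K[0,0] = 0.4763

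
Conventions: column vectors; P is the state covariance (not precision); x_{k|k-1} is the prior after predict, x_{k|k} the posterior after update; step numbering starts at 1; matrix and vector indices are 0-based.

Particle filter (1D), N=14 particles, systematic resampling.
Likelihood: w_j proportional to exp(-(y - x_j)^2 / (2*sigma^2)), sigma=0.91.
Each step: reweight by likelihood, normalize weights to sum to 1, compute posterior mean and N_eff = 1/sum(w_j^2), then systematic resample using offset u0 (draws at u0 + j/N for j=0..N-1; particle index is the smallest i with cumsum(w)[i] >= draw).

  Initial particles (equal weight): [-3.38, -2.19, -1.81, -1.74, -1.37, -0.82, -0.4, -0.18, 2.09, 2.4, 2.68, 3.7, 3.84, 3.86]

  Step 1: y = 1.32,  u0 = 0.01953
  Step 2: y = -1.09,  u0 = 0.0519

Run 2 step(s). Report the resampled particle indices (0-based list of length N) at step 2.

resampled_idx = [0, 0, 0, 0, 1, 1, 1, 1, 2, 2, 2, 3, 3, 3]

step 1: w=[0.0000, 0.0003, 0.0013, 0.0017, 0.0060, 0.0299, 0.0797, 0.1222, 0.3325, 0.2352, 0.1557, 0.0156, 0.0103, 0.0097]  mean=1.7184  Neff=4.7000  idx=[5, 6, 7, 7, 8, 8, 8, 8, 9, 9, 9, 9, 10, 10]
step 2: w=[0.3264, 0.2559, 0.2069, 0.2069, 0.0008, 0.0008, 0.0008, 0.0008, 0.0002, 0.0002, 0.0002, 0.0002, 0.0001, 0.0001]  mean=-0.4356  Neff=3.8824  idx=[0, 0, 0, 0, 1, 1, 1, 1, 2, 2, 2, 3, 3, 3]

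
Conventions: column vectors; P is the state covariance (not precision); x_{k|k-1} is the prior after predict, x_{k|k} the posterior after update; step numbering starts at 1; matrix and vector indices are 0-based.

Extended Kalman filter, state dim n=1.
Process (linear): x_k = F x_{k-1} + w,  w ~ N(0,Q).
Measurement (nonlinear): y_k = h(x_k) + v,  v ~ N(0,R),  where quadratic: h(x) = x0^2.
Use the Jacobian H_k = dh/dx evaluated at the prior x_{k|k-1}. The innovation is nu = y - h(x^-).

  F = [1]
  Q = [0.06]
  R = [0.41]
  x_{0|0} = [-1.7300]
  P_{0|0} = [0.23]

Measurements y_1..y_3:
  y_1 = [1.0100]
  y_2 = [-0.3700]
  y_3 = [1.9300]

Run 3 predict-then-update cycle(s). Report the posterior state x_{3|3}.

x_post = [-1.0984]

step 1: x^-=[-1.7300]  P^-=[0.2900]  H_jac=[-3.4600]  S=[3.8818]  K=[-0.2585]  nu=[-1.9829]  x^+=[-1.2174]  P^+=[0.0306]
step 2: x^-=[-1.2174]  P^-=[0.0906]  H_jac=[-2.4349]  S=[0.9473]  K=[-0.2329]  nu=[-1.8522]  x^+=[-0.7860]  P^+=[0.0392]
step 3: x^-=[-0.7860]  P^-=[0.0992]  H_jac=[-1.5720]  S=[0.6552]  K=[-0.2381]  nu=[1.3122]  x^+=[-1.0984]  P^+=[0.0621]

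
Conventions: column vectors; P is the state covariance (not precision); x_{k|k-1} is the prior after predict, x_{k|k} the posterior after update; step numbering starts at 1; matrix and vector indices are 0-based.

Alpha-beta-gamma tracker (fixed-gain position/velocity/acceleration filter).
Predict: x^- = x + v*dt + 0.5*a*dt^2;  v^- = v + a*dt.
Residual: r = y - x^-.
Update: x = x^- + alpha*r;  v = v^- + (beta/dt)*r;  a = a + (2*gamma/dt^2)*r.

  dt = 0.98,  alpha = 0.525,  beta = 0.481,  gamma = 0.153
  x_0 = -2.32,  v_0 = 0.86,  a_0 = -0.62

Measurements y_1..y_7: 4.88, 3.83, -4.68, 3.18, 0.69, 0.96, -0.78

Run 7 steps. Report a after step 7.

a_post = 1.4633

step 1: x_pred=-1.7749  r=6.6549  x^+=1.7189  v^+=3.5187  a^+=1.5004
step 2: x_pred=5.8878  r=-2.0578  x^+=4.8074  v^+=3.9791  a^+=0.8447
step 3: x_pred=9.1126  r=-13.7926  x^+=1.8715  v^+=-1.9627  a^+=-3.5498
step 4: x_pred=-1.7566  r=4.9366  x^+=0.8351  v^+=-3.0186  a^+=-1.9770
step 5: x_pred=-3.0724  r=3.7624  x^+=-1.0971  v^+=-3.1093  a^+=-0.7782
step 6: x_pred=-4.5180  r=5.4780  x^+=-1.6420  v^+=-1.1833  a^+=0.9672
step 7: x_pred=-2.3372  r=1.5572  x^+=-1.5197  v^+=0.5289  a^+=1.4633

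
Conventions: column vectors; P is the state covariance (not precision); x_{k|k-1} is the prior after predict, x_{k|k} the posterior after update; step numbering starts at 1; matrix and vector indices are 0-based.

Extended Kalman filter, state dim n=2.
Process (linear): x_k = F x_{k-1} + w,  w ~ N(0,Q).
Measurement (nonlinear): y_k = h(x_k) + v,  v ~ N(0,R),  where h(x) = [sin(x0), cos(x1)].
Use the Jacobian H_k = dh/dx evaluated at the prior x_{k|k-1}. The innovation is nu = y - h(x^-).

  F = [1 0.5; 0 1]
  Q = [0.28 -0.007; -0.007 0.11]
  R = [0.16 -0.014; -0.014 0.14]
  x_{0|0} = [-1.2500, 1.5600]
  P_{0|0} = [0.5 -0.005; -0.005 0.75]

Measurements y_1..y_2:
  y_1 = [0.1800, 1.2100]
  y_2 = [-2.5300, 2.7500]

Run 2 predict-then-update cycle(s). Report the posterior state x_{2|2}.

step 1: x^-=[-0.4700, 1.5600]  P^-=[0.9625 0.3630; 0.3630 0.8600]  H_jac=[0.8916 0.0000; 0.0000 -0.9999]  S=[0.9251 -0.3376; -0.3376 0.9999]  K=[0.9069 -0.0568; 0.0410 -0.8462]  nu=[0.6329, 1.1992]  x^+=[0.0359, 0.5712]  P^+=[0.1636 0.0206; 0.0206 0.1190]
step 2: x^-=[0.3215, 0.5712]  P^-=[0.4941 0.0732; 0.0732 0.2290]  H_jac=[0.9488 0.0000; 0.0000 -0.5407]  S=[0.6047 -0.0515; -0.0515 0.2070]  K=[0.7753 0.0019; 0.0652 -0.5821]  nu=[-2.8460, 1.9088]  x^+=[-1.8813, -0.7255]  P^+=[0.1307 0.0196; 0.0196 0.1524]

x_post = [-1.8813, -0.7255]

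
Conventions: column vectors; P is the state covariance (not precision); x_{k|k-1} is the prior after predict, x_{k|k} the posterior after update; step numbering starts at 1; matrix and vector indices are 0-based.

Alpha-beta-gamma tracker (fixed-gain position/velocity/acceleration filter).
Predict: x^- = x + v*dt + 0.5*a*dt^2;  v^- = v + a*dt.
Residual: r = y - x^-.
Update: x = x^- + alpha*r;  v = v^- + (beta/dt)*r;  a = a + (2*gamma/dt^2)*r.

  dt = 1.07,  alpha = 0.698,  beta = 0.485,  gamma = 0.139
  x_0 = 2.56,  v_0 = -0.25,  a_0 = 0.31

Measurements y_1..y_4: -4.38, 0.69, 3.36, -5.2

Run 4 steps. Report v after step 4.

step 1: x_pred=2.4700  r=-6.8500  x^+=-2.3113  v^+=-3.0232  a^+=-1.3533
step 2: x_pred=-6.3208  r=7.0108  x^+=-1.4273  v^+=-1.2934  a^+=0.3491
step 3: x_pred=-2.6114  r=5.9714  x^+=1.5566  v^+=1.7867  a^+=1.7990
step 4: x_pred=4.4983  r=-9.6983  x^+=-2.2711  v^+=-0.6843  a^+=-0.5559

v_post = -0.6843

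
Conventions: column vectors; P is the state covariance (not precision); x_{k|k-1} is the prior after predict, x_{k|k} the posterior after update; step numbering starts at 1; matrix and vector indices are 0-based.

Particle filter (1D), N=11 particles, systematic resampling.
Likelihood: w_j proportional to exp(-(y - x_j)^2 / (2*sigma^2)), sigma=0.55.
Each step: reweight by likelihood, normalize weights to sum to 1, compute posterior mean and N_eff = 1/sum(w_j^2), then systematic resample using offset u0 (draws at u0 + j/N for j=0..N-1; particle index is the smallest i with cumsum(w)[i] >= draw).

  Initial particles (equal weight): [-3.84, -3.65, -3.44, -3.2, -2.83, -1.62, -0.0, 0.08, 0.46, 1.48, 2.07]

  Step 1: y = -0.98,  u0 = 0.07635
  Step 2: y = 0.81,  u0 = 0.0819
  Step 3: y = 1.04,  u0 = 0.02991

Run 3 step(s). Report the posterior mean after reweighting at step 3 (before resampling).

step 1: w=[0.0000, 0.0000, 0.0001, 0.0003, 0.0039, 0.5614, 0.2259, 0.1725, 0.0359, 0.0001, 0.0000]  mean=-0.8913  Neff=2.5170  idx=[5, 5, 5, 5, 5, 5, 6, 6, 7, 7, 8]
step 2: w=[0.0000, 0.0000, 0.0000, 0.0000, 0.0000, 0.0000, 0.1456, 0.1456, 0.1785, 0.1785, 0.3517]  mean=0.1901  Neff=4.3516  idx=[6, 7, 7, 8, 8, 9, 9, 10, 10, 10, 10]
step 3: w=[0.0456, 0.0456, 0.0456, 0.0594, 0.0594, 0.0594, 0.0594, 0.1564, 0.1564, 0.1564, 0.1564]  mean=0.3067  Neff=8.4634  idx=[0, 2, 4, 5, 7, 7, 8, 8, 9, 10, 10]

post_mean = 0.3067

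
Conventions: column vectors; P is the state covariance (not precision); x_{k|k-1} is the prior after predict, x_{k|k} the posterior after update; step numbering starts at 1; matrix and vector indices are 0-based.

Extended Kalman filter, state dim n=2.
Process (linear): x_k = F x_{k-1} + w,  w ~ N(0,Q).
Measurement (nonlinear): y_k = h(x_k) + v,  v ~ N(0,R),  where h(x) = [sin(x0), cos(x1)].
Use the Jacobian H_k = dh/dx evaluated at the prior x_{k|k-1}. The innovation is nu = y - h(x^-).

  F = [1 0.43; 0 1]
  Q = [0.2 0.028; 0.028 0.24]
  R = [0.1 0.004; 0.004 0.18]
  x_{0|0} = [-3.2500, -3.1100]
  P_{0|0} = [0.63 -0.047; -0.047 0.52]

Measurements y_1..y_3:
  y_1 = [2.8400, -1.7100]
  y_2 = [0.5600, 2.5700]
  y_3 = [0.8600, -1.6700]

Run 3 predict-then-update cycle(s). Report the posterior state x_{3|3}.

x_post = [-16.8073, -9.2729]

step 1: x^-=[-4.5873, -3.1100]  P^-=[0.8857 0.2046; 0.2046 0.7600]  H_jac=[-0.1248 0.0000; 0.0000 0.0316]  S=[0.1138 0.0032; 0.0032 0.1808]  K=[-0.9727 0.0529; -0.2282 0.1368]  nu=[1.8478, -0.7105]  x^+=[-6.4222, -3.6289]  P^+=[0.7779 0.1785; 0.1785 0.7509]
step 2: x^-=[-7.9826, -3.6289]  P^-=[1.2703 0.5294; 0.5294 0.9909]  H_jac=[-0.1283 0.0000; 0.0000 -0.4682]  S=[0.1209 0.0358; 0.0358 0.3972]  K=[-1.1948 -0.5163; -0.2218 -1.1480]  nu=[1.5517, 3.4536]  x^+=[-11.6198, -7.9377]  P^+=[0.9476 0.2087; 0.2087 0.4432]
step 3: x^-=[-15.0330, -7.9377]  P^-=[1.4091 0.4273; 0.4273 0.6832]  H_jac=[-0.7807 0.0000; 0.0000 0.9965]  S=[0.9589 -0.3284; -0.3284 0.8585]  K=[-1.1248 0.0657; -0.0878 0.7595]  nu=[1.4849, -1.5864]  x^+=[-16.8073, -9.2729]  P^+=[0.1437 0.0073; 0.0073 0.1368]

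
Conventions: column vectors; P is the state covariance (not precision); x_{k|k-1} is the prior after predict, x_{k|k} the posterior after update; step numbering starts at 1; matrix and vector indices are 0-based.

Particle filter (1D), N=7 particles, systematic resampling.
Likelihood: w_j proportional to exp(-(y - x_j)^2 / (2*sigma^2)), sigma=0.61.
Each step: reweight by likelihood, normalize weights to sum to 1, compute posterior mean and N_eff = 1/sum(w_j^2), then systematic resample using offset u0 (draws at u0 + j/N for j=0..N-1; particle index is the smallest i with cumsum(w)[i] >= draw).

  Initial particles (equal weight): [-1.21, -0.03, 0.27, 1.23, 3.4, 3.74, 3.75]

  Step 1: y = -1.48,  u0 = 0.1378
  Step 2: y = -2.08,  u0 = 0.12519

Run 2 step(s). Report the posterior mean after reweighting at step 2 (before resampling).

step 1: w=[0.9230, 0.0604, 0.0166, 0.0001, 0.0000, 0.0000, 0.0000]  mean=-1.1141  Neff=1.1685  idx=[0, 0, 0, 0, 0, 0, 2]
step 2: w=[0.1666, 0.1666, 0.1666, 0.1666, 0.1666, 0.1666, 0.0003]  mean=-1.2096  Neff=6.0033  idx=[0, 1, 2, 3, 4, 5, 5]

post_mean = -1.2096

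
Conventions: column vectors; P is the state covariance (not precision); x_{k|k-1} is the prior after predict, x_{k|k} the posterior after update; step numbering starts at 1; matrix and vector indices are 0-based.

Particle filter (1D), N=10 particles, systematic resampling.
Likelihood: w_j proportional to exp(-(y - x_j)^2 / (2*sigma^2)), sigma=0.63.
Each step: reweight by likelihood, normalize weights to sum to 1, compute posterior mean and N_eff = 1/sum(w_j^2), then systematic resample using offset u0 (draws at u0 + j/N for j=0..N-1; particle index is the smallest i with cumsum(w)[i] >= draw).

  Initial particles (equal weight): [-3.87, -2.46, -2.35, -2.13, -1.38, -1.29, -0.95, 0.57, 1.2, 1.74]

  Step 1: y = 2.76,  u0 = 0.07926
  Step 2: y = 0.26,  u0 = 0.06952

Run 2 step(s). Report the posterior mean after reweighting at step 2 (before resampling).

step 1: w=[0.0000, 0.0000, 0.0000, 0.0000, 0.0000, 0.0000, 0.0000, 0.0075, 0.1463, 0.8462]  mean=1.6523  Neff=1.3558  idx=[8, 9, 9, 9, 9, 9, 9, 9, 9, 9]
step 2: w=[0.3656, 0.0705, 0.0705, 0.0705, 0.0705, 0.0705, 0.0705, 0.0705, 0.0705, 0.0705]  mean=1.5426  Neff=5.6052  idx=[0, 0, 0, 1, 2, 3, 5, 6, 8, 9]

post_mean = 1.5426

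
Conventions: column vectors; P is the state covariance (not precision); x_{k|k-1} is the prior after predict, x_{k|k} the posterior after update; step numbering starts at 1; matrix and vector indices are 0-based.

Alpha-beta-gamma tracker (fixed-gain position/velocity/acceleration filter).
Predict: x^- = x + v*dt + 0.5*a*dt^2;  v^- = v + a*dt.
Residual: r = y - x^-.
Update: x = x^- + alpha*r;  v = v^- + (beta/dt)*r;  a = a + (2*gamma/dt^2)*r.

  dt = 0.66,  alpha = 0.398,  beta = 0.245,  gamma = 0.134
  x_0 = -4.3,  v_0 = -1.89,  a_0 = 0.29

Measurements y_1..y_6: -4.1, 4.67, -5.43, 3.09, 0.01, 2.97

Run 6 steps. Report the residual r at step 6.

step 1: x_pred=-5.4842  r=1.3842  x^+=-4.9333  v^+=-1.1848  a^+=1.1416
step 2: x_pred=-5.4666  r=10.1366  x^+=-1.4322  v^+=3.3316  a^+=7.3781
step 3: x_pred=2.3736  r=-7.8036  x^+=-0.7323  v^+=5.3043  a^+=2.5770
step 4: x_pred=3.3299  r=-0.2399  x^+=3.2344  v^+=6.9161  a^+=2.4294
step 5: x_pred=8.3282  r=-8.3182  x^+=5.0176  v^+=5.4318  a^+=-2.6883
step 6: x_pred=8.0170  r=-5.0470  x^+=6.0083  v^+=1.7840  a^+=-5.7934

resid = -5.0470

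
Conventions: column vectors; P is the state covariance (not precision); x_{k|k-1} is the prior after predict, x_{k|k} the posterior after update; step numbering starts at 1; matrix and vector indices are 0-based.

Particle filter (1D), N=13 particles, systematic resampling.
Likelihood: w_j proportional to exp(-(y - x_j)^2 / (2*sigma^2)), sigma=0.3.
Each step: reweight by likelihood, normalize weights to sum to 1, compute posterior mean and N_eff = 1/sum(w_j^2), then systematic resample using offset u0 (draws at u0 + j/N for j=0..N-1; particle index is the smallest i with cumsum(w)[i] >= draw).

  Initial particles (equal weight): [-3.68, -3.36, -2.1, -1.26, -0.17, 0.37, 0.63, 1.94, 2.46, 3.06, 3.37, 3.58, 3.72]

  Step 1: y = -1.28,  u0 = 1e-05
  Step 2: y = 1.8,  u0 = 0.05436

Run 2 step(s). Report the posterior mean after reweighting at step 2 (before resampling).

post_mean = -1.2600

step 1: w=[0.0000, 0.0000, 0.0233, 0.9756, 0.0010, 0.0000, 0.0000, 0.0000, 0.0000, 0.0000, 0.0000, 0.0000, 0.0000]  mean=-1.2785  Neff=1.0500  idx=[2, 3, 3, 3, 3, 3, 3, 3, 3, 3, 3, 3, 3]
step 2: w=[0.0000, 0.0833, 0.0833, 0.0833, 0.0833, 0.0833, 0.0833, 0.0833, 0.0833, 0.0833, 0.0833, 0.0833, 0.0833]  mean=-1.2600  Neff=12.0000  idx=[1, 2, 3, 4, 5, 6, 7, 8, 9, 9, 10, 11, 12]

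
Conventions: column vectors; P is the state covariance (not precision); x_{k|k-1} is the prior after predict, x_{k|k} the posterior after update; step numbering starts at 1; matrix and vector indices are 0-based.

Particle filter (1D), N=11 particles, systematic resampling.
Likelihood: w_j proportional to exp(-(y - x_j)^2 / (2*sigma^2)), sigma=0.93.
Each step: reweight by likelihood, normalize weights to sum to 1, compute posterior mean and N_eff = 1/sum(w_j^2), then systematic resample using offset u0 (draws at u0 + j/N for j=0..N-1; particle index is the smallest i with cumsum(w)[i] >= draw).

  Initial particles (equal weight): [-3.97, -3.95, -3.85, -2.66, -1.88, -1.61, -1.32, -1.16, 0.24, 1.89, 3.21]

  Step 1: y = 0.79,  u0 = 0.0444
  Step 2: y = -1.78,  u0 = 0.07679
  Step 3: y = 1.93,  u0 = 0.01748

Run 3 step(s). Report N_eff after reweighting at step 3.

step 1: w=[0.0000, 0.0000, 0.0000, 0.0006, 0.0101, 0.0222, 0.0473, 0.0689, 0.5213, 0.3085, 0.0210]  mean=0.5767  Neff=2.6672  idx=[6, 7, 8, 8, 8, 8, 8, 9, 9, 9, 9]
step 2: w=[0.4097, 0.3707, 0.0438, 0.0438, 0.0438, 0.0438, 0.0438, 0.0002, 0.0002, 0.0002, 0.0002]  mean=-0.9169  Neff=3.1761  idx=[0, 0, 0, 0, 1, 1, 1, 1, 2, 4, 6]
step 3: w=[0.0037, 0.0037, 0.0037, 0.0037, 0.0067, 0.0067, 0.0067, 0.0067, 0.3195, 0.3195, 0.3195]  mean=0.1795  Neff=3.2632  idx=[4, 8, 8, 8, 9, 9, 9, 9, 10, 10, 10]

N_eff = 3.2632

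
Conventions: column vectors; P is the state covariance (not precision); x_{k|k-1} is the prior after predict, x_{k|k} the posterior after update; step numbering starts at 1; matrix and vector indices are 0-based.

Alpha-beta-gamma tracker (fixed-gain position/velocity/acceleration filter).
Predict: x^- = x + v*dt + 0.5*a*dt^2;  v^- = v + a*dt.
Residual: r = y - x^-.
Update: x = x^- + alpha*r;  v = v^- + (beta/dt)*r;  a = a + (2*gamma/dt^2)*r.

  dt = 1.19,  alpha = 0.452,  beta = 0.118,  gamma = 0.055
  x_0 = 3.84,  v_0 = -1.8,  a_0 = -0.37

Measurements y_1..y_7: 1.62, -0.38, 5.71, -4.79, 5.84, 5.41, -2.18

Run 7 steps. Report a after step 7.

a_post = 0.8641

step 1: x_pred=1.4360  r=0.1840  x^+=1.5192  v^+=-2.2221  a^+=-0.3557
step 2: x_pred=-1.3769  r=0.9969  x^+=-0.9263  v^+=-2.5465  a^+=-0.2783
step 3: x_pred=-4.1537  r=9.8637  x^+=0.3047  v^+=-1.8996  a^+=0.4879
step 4: x_pred=-1.6103  r=-3.1797  x^+=-3.0475  v^+=-1.6342  a^+=0.2409
step 5: x_pred=-4.8217  r=10.6617  x^+=-0.0026  v^+=-0.2903  a^+=1.0691
step 6: x_pred=0.4089  r=5.0011  x^+=2.6694  v^+=1.4778  a^+=1.4576
step 7: x_pred=5.4601  r=-7.6401  x^+=2.0068  v^+=2.4548  a^+=0.8641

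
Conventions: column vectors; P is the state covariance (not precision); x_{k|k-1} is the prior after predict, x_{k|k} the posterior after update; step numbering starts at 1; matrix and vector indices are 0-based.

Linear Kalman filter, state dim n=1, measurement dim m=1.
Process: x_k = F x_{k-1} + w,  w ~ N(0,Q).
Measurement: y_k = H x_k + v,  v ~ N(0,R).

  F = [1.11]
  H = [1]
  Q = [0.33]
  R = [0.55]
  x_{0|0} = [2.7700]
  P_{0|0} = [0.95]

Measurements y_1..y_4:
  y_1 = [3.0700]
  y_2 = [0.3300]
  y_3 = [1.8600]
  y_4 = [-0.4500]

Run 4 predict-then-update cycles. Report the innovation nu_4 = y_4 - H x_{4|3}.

innov = [-2.4541]

step 1: x^-=[3.0747]  P^-=[1.5005]  S=[2.0505]  K=[0.7318]  nu=[-0.0047]  x^+=[3.0713]  P^+=[0.4025]
step 2: x^-=[3.4091]  P^-=[0.8259]  S=[1.3759]  K=[0.6003]  nu=[-3.0791]  x^+=[1.5608]  P^+=[0.3301]
step 3: x^-=[1.7325]  P^-=[0.7368]  S=[1.2868]  K=[0.5726]  nu=[0.1275]  x^+=[1.8055]  P^+=[0.3149]
step 4: x^-=[2.0041]  P^-=[0.7180]  S=[1.2680]  K=[0.5662]  nu=[-2.4541]  x^+=[0.6145]  P^+=[0.3114]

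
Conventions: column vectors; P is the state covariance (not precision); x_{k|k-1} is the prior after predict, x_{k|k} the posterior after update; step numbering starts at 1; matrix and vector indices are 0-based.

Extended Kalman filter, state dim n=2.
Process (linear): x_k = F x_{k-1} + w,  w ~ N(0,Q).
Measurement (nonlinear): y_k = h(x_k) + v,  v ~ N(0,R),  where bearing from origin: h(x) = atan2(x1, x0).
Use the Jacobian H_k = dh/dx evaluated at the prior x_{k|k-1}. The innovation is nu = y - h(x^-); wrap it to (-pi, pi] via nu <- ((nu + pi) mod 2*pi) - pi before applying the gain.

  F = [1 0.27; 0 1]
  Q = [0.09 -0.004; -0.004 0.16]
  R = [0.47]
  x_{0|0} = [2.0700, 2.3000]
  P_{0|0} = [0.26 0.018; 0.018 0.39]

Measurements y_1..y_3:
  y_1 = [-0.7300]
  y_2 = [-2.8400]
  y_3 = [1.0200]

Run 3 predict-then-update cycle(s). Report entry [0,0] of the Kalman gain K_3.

step 1: x^-=[2.6910, 2.3000]  P^-=[0.3882 0.1193; 0.1193 0.5500]  H_jac=[-0.1835 0.2147]  S=[0.4990]  K=[-0.0914; 0.1928]  nu=[-1.4372]  x^+=[2.8224, 2.0229]  P^+=[0.3840 0.1281; 0.1281 0.5315]
step 2: x^-=[3.3686, 2.0229]  P^-=[0.5819 0.2676; 0.2676 0.6915]  H_jac=[-0.1310 0.2182]  S=[0.4976]  K=[-0.0359; 0.2327]  nu=[2.9024]  x^+=[3.2644, 2.6983]  P^+=[0.5813 0.2717; 0.2717 0.6645]
step 3: x^-=[3.9930, 2.6983]  P^-=[0.8664 0.4472; 0.4472 0.8245]  H_jac=[-0.1162 0.1719]  S=[0.4882]  K=[-0.0487; 0.1839]  nu=[0.4257]  x^+=[3.9722, 2.7767]  P^+=[0.8653 0.4515; 0.4515 0.8080]

K[0,0] = -0.0487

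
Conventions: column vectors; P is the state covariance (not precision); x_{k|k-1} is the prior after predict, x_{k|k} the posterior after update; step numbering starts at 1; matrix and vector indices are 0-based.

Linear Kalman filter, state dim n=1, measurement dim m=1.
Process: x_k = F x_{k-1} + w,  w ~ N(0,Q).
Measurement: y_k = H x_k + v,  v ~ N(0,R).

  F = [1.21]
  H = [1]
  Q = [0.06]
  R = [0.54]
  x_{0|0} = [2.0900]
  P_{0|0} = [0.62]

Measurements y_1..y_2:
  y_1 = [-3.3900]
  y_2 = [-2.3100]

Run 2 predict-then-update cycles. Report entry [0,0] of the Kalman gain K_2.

step 1: x^-=[2.5289]  P^-=[0.9677]  S=[1.5077]  K=[0.6418]  nu=[-5.9189]  x^+=[-1.2701]  P^+=[0.3466]
step 2: x^-=[-1.5369]  P^-=[0.5675]  S=[1.1075]  K=[0.5124]  nu=[-0.7731]  x^+=[-1.9330]  P^+=[0.2767]

K[0,0] = 0.5124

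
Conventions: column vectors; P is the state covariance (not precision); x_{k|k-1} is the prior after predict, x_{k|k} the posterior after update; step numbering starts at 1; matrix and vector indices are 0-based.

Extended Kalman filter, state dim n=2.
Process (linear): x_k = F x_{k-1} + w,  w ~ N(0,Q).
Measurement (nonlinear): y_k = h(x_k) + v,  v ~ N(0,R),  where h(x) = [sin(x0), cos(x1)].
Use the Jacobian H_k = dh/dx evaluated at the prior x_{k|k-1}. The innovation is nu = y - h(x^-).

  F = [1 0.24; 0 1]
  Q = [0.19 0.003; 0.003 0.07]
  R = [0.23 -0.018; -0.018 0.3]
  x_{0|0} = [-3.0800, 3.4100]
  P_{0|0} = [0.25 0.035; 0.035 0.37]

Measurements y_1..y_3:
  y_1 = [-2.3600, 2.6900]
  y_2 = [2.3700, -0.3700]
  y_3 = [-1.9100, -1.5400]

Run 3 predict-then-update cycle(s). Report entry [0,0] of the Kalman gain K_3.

step 1: x^-=[-2.2616, 3.4100]  P^-=[0.4781 0.1268; 0.1268 0.4400]  H_jac=[-0.6372 0.0000; 0.0000 0.2652]  S=[0.4241 -0.0394; -0.0394 0.3309]  K=[-0.7168 0.0162; -0.1595 0.3336]  nu=[-1.5893, 3.6542]  x^+=[-1.0632, 4.8825]  P^+=[0.2592 0.0670; 0.0670 0.3882]
step 2: x^-=[0.1086, 4.8825]  P^-=[0.5037 0.1632; 0.1632 0.4582]  H_jac=[0.9941 0.0000; 0.0000 0.9856]  S=[0.7278 0.1419; 0.1419 0.7451]  K=[0.6709 0.0881; 0.1088 0.5854]  nu=[2.2616, -0.5393]  x^+=[1.5783, 4.8128]  P^+=[0.1536 0.0146; 0.0146 0.1762]
step 3: x^-=[2.7334, 4.8128]  P^-=[0.3608 0.0599; 0.0599 0.2462]  H_jac=[-0.9178 0.0000; 0.0000 0.9950]  S=[0.5339 -0.0727; -0.0727 0.5437]  K=[-0.6165 0.0271; -0.0424 0.4449]  nu=[-2.3069, -1.6402]  x^+=[4.1111, 4.1808]  P^+=[0.1550 0.0193; 0.0193 0.1349]

K[0,0] = -0.6165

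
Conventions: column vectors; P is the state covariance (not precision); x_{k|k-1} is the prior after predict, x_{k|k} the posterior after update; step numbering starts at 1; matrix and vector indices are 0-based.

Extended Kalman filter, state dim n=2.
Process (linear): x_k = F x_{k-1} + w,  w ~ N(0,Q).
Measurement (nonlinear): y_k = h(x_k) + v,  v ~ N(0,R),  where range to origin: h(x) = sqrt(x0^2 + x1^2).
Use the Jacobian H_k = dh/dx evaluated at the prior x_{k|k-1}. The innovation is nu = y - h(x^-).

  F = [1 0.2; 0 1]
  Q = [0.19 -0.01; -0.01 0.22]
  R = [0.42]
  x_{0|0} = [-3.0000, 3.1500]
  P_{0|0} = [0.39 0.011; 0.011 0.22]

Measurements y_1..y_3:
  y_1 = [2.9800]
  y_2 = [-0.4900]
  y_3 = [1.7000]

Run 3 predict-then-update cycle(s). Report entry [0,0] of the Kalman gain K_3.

step 1: x^-=[-2.3700, 3.1500]  P^-=[0.5932 0.0450; 0.0450 0.4400]  H_jac=[-0.6012 0.7991]  S=[0.8721]  K=[-0.3677; 0.3721]  nu=[-0.9620]  x^+=[-2.0163, 2.7920]  P^+=[0.4753 0.1643; 0.1643 0.3192]
step 2: x^-=[-1.4579, 2.7920]  P^-=[0.7438 0.2182; 0.2182 0.5392]  H_jac=[-0.4629 0.8864]  S=[0.8240]  K=[-0.1831; 0.4575]  nu=[-3.6397]  x^+=[-0.7915, 1.1268]  P^+=[0.7162 0.2872; 0.2872 0.3667]
step 3: x^-=[-0.5661, 1.1268]  P^-=[1.0357 0.3506; 0.3506 0.5867]  H_jac=[-0.4490 0.8936]  S=[0.8160]  K=[-0.1860; 0.4496]  nu=[0.4390]  x^+=[-0.6478, 1.3242]  P^+=[1.0075 0.4188; 0.4188 0.4218]

K[0,0] = -0.1860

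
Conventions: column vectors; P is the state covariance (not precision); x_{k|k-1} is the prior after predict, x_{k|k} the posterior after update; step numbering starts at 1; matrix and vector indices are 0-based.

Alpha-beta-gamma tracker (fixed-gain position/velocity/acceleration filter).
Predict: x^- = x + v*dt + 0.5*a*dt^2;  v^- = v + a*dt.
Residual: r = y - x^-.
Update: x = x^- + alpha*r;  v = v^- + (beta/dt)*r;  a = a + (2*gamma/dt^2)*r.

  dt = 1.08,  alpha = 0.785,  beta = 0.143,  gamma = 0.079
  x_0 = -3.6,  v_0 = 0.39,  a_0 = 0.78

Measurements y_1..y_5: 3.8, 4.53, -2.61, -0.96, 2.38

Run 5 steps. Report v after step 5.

step 1: x_pred=-2.7239  r=6.5239  x^+=2.3974  v^+=2.0962  a^+=1.6637
step 2: x_pred=5.6316  r=-1.1016  x^+=4.7668  v^+=3.7472  a^+=1.5145
step 3: x_pred=9.6971  r=-12.3071  x^+=0.0360  v^+=3.7533  a^+=-0.1526
step 4: x_pred=4.0006  r=-4.9606  x^+=0.1065  v^+=2.9317  a^+=-0.8246
step 5: x_pred=2.7919  r=-0.4119  x^+=2.4685  v^+=1.9866  a^+=-0.8803

v_post = 1.9866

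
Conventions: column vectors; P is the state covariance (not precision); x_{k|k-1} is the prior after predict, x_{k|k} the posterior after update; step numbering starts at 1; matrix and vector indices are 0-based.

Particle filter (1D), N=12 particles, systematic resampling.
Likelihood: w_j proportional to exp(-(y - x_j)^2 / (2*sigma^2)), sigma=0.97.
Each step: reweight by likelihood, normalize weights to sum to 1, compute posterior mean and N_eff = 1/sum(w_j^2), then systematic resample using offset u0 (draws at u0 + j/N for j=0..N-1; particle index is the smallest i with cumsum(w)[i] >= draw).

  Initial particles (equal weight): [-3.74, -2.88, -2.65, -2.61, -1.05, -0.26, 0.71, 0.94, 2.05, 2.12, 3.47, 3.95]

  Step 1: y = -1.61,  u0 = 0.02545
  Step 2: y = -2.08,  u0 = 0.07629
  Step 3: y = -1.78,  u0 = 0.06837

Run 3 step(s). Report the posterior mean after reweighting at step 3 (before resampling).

step 1: w=[0.0301, 0.1424, 0.1888, 0.1972, 0.2840, 0.1274, 0.0192, 0.0106, 0.0003, 0.0002, 0.0000, 0.0000]  mean=-1.8442  Neff=5.1808  idx=[0, 1, 2, 2, 2, 3, 3, 4, 4, 4, 5, 5]
step 2: w=[0.0319, 0.0983, 0.1162, 0.1162, 0.1162, 0.1190, 0.1190, 0.0786, 0.0786, 0.0786, 0.0238, 0.0238]  mean=-2.2071  Neff=10.0863  idx=[1, 2, 2, 3, 4, 5, 5, 6, 7, 8, 9, 11]
step 3: w=[0.0671, 0.0854, 0.0854, 0.0854, 0.0854, 0.0885, 0.0885, 0.0885, 0.0962, 0.0962, 0.0962, 0.0374]  mean=-2.1039  Neff=11.5877  idx=[1, 1, 2, 3, 4, 5, 6, 7, 8, 9, 10, 11]

post_mean = -2.1039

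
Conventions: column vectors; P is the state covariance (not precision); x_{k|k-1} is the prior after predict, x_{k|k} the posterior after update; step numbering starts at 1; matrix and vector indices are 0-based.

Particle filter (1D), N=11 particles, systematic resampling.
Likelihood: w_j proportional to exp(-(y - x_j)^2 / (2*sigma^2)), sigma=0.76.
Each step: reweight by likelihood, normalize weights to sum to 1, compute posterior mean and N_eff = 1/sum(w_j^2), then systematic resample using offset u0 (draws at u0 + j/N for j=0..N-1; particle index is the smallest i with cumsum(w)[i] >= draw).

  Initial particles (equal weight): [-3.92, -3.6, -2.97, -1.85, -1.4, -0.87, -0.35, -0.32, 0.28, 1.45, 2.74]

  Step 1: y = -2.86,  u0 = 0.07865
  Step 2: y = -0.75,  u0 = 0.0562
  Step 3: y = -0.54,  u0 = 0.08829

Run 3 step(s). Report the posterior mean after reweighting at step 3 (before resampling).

post_mean = -1.0383

step 1: w=[0.1453, 0.2392, 0.3803, 0.1589, 0.0607, 0.0125, 0.0016, 0.0014, 0.0001, 0.0000, 0.0000]  mean=-2.9509  Neff=3.9679  idx=[0, 1, 1, 1, 2, 2, 2, 2, 3, 3, 5]
step 2: w=[0.0001, 0.0005, 0.0005, 0.0005, 0.0080, 0.0080, 0.0080, 0.0080, 0.2007, 0.2007, 0.5649]  mean=-1.3352  Neff=2.5004  idx=[8, 8, 9, 9, 9, 10, 10, 10, 10, 10, 10]
step 3: w=[0.0343, 0.0343, 0.0343, 0.0343, 0.0343, 0.1380, 0.1380, 0.1380, 0.1380, 0.1380, 0.1380]  mean=-1.0383  Neff=8.3166  idx=[2, 5, 5, 6, 7, 7, 8, 9, 9, 10, 10]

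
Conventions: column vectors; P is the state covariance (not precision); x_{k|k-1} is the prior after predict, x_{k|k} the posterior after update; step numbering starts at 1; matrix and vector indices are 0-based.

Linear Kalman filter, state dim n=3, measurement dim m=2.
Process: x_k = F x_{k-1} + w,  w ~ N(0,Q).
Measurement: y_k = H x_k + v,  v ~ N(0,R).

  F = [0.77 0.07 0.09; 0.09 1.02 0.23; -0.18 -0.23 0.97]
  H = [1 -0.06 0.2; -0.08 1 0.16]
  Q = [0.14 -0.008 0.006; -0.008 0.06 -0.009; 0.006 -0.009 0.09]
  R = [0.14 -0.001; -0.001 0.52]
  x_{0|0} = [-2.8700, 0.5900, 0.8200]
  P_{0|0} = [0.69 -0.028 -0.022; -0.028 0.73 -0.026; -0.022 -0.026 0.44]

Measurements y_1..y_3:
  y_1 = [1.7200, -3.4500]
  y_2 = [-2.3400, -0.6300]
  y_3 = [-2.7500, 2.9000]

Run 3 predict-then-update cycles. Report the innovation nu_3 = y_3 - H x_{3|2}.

innov = [-2.0857, 3.8393]

step 1: x^-=[-2.0948, 0.5321, 1.1763]  P^-=[0.5498 0.0720 -0.0750; 0.0720 0.8301 -0.1129; -0.0750 -0.1129 0.5819]  S=[0.6802 -0.0361; -0.0361 1.3228]  K=[0.7817 0.0335; 0.0318 0.6104; 0.0704 -0.0085]  nu=[3.6115, -4.3379]  x^+=[0.5833, -2.0008, 1.4675]  P^+=[0.1346 0.0453 -0.1122; 0.0453 0.3380 -0.1060; -0.1122 -0.1060 0.5784]
step 2: x^-=[0.4412, -1.6507, 1.7786]  P^-=[0.2141 0.0411 -0.0632; 0.0411 0.3972 -0.0751; -0.0632 -0.0751 0.7467]  S=[0.3570 -0.0002; -0.0002 0.9087]  K=[0.5575 0.0154; 0.0065 0.4203; 0.2540 0.0544]  nu=[-3.2360, 0.7715]  x^+=[-1.3509, -1.3475, 0.9987]  P^+=[0.1030 0.0340 -0.1145; 0.0340 0.2367 -0.0965; -0.1145 -0.0965 0.7210]
step 3: x^-=[-1.0446, -1.2663, 1.5218]  P^-=[0.1946 0.0263 -0.0438; 0.0263 0.3015 -0.0079; -0.0438 -0.0079 0.8701]  S=[0.3500 0.0118; 0.0118 0.8394]  K=[0.5266 -0.0030; 0.0069 0.3551; 0.3682 0.1555]  nu=[-2.0857, 3.8393]  x^+=[-2.1545, 0.0824, 1.3508]  P^+=[0.0976 0.0237 -0.1122; 0.0237 0.1956 -0.0567; -0.1122 -0.0567 0.8010]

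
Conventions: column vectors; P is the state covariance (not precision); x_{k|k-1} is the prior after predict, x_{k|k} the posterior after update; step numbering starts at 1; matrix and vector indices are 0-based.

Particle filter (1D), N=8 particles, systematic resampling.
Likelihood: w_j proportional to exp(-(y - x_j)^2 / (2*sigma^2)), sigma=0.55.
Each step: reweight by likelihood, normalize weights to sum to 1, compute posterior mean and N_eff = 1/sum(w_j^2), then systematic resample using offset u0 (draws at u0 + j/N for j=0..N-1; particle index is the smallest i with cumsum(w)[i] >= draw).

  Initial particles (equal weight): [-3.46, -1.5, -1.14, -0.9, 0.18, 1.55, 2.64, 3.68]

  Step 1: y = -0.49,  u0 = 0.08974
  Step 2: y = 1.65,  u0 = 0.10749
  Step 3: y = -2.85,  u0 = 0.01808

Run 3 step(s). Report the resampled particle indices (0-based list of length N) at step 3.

step 1: w=[0.0000, 0.0966, 0.2594, 0.3950, 0.2484, 0.0005, 0.0000, 0.0000]  mean=-0.7507  Neff=3.3969  idx=[1, 2, 2, 3, 3, 3, 4, 4]
step 2: w=[0.0000, 0.0000, 0.0000, 0.0004, 0.0004, 0.0004, 0.4994, 0.4994]  mean=0.1786  Neff=2.0050  idx=[6, 6, 6, 6, 7, 7, 7, 7]
step 3: w=[0.1250, 0.1250, 0.1250, 0.1250, 0.1250, 0.1250, 0.1250, 0.1250]  mean=0.1800  Neff=8.0000  idx=[0, 1, 2, 3, 4, 5, 6, 7]

resampled_idx = [0, 1, 2, 3, 4, 5, 6, 7]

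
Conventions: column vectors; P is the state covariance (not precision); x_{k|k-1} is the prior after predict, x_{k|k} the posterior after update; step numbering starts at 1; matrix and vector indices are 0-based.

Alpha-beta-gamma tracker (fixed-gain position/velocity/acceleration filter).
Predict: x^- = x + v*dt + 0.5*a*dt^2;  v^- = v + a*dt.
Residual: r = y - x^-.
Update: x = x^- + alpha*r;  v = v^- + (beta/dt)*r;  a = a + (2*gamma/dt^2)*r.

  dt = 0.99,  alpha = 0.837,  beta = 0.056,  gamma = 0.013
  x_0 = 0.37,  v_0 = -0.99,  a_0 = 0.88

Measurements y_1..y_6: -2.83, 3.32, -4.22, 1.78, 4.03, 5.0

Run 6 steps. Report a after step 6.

step 1: x_pred=-0.1789  r=-2.6511  x^+=-2.3979  v^+=-0.2688  a^+=0.8097
step 2: x_pred=-2.2672  r=5.5872  x^+=2.4093  v^+=0.8489  a^+=0.9579
step 3: x_pred=3.7191  r=-7.9391  x^+=-2.9259  v^+=1.3481  a^+=0.7473
step 4: x_pred=-1.2251  r=3.0051  x^+=1.2902  v^+=2.2579  a^+=0.8270
step 5: x_pred=3.9307  r=0.0993  x^+=4.0138  v^+=3.0822  a^+=0.8296
step 6: x_pred=7.4718  r=-2.4718  x^+=5.4029  v^+=3.7637  a^+=0.7641

a_post = 0.7641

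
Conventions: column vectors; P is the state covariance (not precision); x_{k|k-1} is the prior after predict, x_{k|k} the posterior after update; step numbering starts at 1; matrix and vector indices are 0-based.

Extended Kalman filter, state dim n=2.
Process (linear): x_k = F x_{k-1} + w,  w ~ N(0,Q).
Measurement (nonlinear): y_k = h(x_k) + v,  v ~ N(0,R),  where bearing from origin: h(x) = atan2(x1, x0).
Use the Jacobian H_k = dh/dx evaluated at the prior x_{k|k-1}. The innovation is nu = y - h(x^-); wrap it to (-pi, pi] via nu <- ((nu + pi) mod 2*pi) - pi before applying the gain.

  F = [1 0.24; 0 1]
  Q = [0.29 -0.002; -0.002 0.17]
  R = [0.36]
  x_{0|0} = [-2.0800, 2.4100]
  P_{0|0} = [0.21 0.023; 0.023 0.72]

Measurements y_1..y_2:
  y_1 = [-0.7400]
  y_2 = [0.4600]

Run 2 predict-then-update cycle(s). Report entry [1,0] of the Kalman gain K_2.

step 1: x^-=[-1.5016, 2.4100]  P^-=[0.5525 0.1938; 0.1938 0.8900]  H_jac=[-0.2989 -0.1862]  S=[0.4618]  K=[-0.4358; -0.4844]  nu=[-2.8680]  x^+=[-0.2518, 3.7991]  P^+=[0.4648 0.0963; 0.0963 0.7817]
step 2: x^-=[0.6600, 3.7991]  P^-=[0.8461 0.2819; 0.2819 0.9517]  H_jac=[-0.2555 0.0444]  S=[0.4107]  K=[-0.4959; -0.0725]  nu=[-0.9388]  x^+=[1.1255, 3.8672]  P^+=[0.7451 0.2672; 0.2672 0.9495]

K[1,0] = -0.0725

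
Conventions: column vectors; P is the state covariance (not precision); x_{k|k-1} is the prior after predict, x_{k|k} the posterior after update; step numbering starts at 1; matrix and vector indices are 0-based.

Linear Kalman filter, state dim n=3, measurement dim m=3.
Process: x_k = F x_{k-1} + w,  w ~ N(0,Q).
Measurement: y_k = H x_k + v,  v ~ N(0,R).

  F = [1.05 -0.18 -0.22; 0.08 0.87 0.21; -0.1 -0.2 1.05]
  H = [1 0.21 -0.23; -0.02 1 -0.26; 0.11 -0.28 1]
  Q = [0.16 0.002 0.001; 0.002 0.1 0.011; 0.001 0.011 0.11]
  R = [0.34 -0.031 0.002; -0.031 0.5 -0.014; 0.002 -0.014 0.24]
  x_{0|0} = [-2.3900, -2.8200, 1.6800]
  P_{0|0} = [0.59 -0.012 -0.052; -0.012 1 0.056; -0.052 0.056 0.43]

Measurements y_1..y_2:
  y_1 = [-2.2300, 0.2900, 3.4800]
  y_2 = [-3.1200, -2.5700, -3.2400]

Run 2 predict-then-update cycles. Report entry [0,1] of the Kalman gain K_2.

step 1: x^-=[-2.3715, -2.2918, 2.5670]  P^-=[0.8967 -0.1591 -0.1886; -0.1591 0.8967 -0.0261; -0.1886 -0.0261 0.6169]  S=[1.3313 0.0734 -0.2441; 0.0734 1.4567 -0.4647; -0.2441 -0.4647 0.9210]  K=[0.7026 -0.0949 0.0890; -0.0095 0.6197 -0.0098; -0.1353 0.0941 0.6669]  nu=[1.2132, 3.2018, 0.5322]  x^+=[-1.7755, -0.3243, 3.0590]  P^+=[0.2516 -0.0716 -0.0236; -0.0716 0.3322 0.0898; -0.0236 0.0898 0.1862]
step 2: x^-=[-2.4789, 0.2182, 3.4544]  P^-=[0.5022 -0.1272 -0.0823; -0.1272 0.3834 0.0764; -0.0823 0.0764 0.2955]  S=[0.8518 -0.0703 -0.0598; -0.0703 0.8680 -0.1280; -0.0598 -0.1280 0.5185]  K=[0.5786 -0.0772 0.0642; -0.0399 0.4203 0.0125; -0.1158 0.0679 0.5145]  nu=[0.1076, -1.9396, -6.3606]  x^+=[-2.6754, -0.6810, 0.0378]  P^+=[0.2067 -0.0589 -0.0216; -0.0589 0.2275 0.0672; -0.0216 0.0672 0.1435]

K[0,1] = -0.0772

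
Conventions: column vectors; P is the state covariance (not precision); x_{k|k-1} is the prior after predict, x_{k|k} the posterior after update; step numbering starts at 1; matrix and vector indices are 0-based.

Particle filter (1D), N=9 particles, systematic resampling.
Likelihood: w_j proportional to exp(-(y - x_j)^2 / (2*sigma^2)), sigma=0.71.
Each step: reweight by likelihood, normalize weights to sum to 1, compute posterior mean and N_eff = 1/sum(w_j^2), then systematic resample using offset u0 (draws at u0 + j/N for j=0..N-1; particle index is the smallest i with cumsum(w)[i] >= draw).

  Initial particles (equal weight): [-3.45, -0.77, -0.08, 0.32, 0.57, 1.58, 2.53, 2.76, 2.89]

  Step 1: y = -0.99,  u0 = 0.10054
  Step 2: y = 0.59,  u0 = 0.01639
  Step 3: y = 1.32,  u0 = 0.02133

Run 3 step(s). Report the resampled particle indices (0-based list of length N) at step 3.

resampled_idx = [2, 3, 5, 6, 6, 7, 7, 8, 8]

step 1: w=[0.0015, 0.5712, 0.2636, 0.1092, 0.0536, 0.0009, 0.0000, 0.0000, 0.0000]  mean=-0.3991  Neff=2.4357  idx=[1, 1, 1, 1, 1, 2, 2, 3, 4]
step 2: w=[0.0398, 0.0398, 0.0398, 0.0398, 0.0398, 0.1598, 0.1598, 0.2320, 0.2493]  mean=0.0375  Neff=5.7153  idx=[0, 3, 5, 5, 6, 7, 7, 8, 8]
step 3: w=[0.0056, 0.0056, 0.0611, 0.0611, 0.0611, 0.1583, 0.1583, 0.2444, 0.2444]  mean=0.3566  Neff=5.5291  idx=[2, 3, 5, 6, 6, 7, 7, 8, 8]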